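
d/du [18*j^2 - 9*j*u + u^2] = -9*j + 2*u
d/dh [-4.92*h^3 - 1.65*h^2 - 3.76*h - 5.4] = -14.76*h^2 - 3.3*h - 3.76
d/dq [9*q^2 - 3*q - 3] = 18*q - 3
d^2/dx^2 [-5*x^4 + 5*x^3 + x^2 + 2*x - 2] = -60*x^2 + 30*x + 2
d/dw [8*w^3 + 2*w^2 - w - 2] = 24*w^2 + 4*w - 1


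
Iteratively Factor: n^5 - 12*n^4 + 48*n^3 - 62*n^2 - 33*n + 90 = (n - 5)*(n^4 - 7*n^3 + 13*n^2 + 3*n - 18) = (n - 5)*(n + 1)*(n^3 - 8*n^2 + 21*n - 18) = (n - 5)*(n - 2)*(n + 1)*(n^2 - 6*n + 9) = (n - 5)*(n - 3)*(n - 2)*(n + 1)*(n - 3)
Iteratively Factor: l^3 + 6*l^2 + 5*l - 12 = (l - 1)*(l^2 + 7*l + 12) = (l - 1)*(l + 3)*(l + 4)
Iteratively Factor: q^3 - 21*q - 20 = (q - 5)*(q^2 + 5*q + 4) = (q - 5)*(q + 1)*(q + 4)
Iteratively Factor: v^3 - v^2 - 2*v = (v - 2)*(v^2 + v) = v*(v - 2)*(v + 1)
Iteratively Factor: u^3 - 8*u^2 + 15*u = (u - 3)*(u^2 - 5*u) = (u - 5)*(u - 3)*(u)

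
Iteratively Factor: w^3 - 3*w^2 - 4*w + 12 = (w - 3)*(w^2 - 4) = (w - 3)*(w + 2)*(w - 2)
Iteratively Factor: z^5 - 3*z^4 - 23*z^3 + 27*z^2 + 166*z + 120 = (z + 3)*(z^4 - 6*z^3 - 5*z^2 + 42*z + 40) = (z + 1)*(z + 3)*(z^3 - 7*z^2 + 2*z + 40) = (z + 1)*(z + 2)*(z + 3)*(z^2 - 9*z + 20) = (z - 4)*(z + 1)*(z + 2)*(z + 3)*(z - 5)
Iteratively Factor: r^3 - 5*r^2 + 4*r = (r - 4)*(r^2 - r) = (r - 4)*(r - 1)*(r)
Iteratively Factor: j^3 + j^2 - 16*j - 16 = (j - 4)*(j^2 + 5*j + 4) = (j - 4)*(j + 1)*(j + 4)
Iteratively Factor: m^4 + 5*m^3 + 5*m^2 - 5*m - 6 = (m + 3)*(m^3 + 2*m^2 - m - 2) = (m + 1)*(m + 3)*(m^2 + m - 2) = (m - 1)*(m + 1)*(m + 3)*(m + 2)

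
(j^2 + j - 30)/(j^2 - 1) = (j^2 + j - 30)/(j^2 - 1)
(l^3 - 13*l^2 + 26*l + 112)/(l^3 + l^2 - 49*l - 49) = (l^2 - 6*l - 16)/(l^2 + 8*l + 7)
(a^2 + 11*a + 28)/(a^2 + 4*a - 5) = (a^2 + 11*a + 28)/(a^2 + 4*a - 5)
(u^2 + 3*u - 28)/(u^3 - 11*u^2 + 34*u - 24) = (u + 7)/(u^2 - 7*u + 6)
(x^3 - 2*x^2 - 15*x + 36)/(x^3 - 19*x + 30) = (x^2 + x - 12)/(x^2 + 3*x - 10)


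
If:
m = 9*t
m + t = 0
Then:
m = 0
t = 0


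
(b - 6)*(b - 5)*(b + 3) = b^3 - 8*b^2 - 3*b + 90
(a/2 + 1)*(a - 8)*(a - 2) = a^3/2 - 4*a^2 - 2*a + 16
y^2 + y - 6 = (y - 2)*(y + 3)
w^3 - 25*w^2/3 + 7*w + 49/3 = (w - 7)*(w - 7/3)*(w + 1)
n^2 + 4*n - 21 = (n - 3)*(n + 7)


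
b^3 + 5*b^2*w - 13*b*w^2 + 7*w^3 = (b - w)^2*(b + 7*w)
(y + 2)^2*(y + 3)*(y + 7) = y^4 + 14*y^3 + 65*y^2 + 124*y + 84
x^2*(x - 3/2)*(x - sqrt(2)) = x^4 - 3*x^3/2 - sqrt(2)*x^3 + 3*sqrt(2)*x^2/2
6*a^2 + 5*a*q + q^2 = (2*a + q)*(3*a + q)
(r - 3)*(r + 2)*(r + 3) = r^3 + 2*r^2 - 9*r - 18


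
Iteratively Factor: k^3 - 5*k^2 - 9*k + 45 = (k + 3)*(k^2 - 8*k + 15) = (k - 3)*(k + 3)*(k - 5)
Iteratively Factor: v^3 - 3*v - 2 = (v + 1)*(v^2 - v - 2) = (v - 2)*(v + 1)*(v + 1)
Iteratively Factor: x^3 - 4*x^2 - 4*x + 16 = (x - 2)*(x^2 - 2*x - 8) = (x - 4)*(x - 2)*(x + 2)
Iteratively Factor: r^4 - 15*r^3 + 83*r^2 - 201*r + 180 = (r - 4)*(r^3 - 11*r^2 + 39*r - 45) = (r - 4)*(r - 3)*(r^2 - 8*r + 15) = (r - 4)*(r - 3)^2*(r - 5)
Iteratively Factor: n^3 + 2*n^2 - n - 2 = (n + 2)*(n^2 - 1) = (n + 1)*(n + 2)*(n - 1)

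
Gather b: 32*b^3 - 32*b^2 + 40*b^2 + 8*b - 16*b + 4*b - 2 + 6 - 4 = 32*b^3 + 8*b^2 - 4*b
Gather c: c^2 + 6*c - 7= c^2 + 6*c - 7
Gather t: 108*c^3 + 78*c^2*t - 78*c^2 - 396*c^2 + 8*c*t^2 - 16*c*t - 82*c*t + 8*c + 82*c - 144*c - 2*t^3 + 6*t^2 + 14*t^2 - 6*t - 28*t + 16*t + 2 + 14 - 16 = 108*c^3 - 474*c^2 - 54*c - 2*t^3 + t^2*(8*c + 20) + t*(78*c^2 - 98*c - 18)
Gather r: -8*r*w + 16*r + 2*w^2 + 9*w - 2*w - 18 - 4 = r*(16 - 8*w) + 2*w^2 + 7*w - 22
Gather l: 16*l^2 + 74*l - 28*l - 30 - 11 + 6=16*l^2 + 46*l - 35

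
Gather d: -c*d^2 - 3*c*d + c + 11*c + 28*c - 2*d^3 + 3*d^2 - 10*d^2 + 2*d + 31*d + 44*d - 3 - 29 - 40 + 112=40*c - 2*d^3 + d^2*(-c - 7) + d*(77 - 3*c) + 40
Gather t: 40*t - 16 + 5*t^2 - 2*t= 5*t^2 + 38*t - 16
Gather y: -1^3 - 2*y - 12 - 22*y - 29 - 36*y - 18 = -60*y - 60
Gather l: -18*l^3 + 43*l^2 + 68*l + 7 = -18*l^3 + 43*l^2 + 68*l + 7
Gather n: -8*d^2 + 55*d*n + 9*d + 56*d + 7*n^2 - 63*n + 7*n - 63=-8*d^2 + 65*d + 7*n^2 + n*(55*d - 56) - 63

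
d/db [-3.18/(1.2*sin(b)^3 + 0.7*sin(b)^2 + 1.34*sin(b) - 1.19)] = (11.448*sin(b)^2 + 4.452*sin(b) + 4.2612)*cos(b)/(1.2*sin(b)^3 + 0.7*sin(b)^2 + 1.34*sin(b) - 1.19)^2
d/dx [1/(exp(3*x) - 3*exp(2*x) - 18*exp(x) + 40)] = 3*(-exp(2*x) + 2*exp(x) + 6)*exp(x)/(exp(3*x) - 3*exp(2*x) - 18*exp(x) + 40)^2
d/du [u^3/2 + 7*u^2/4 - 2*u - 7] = 3*u^2/2 + 7*u/2 - 2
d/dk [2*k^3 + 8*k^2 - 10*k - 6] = 6*k^2 + 16*k - 10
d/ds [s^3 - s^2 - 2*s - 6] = 3*s^2 - 2*s - 2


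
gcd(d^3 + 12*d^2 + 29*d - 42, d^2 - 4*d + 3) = d - 1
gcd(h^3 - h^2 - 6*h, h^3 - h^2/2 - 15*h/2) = h^2 - 3*h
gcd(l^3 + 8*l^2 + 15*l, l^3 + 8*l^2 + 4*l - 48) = 1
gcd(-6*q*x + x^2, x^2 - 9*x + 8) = 1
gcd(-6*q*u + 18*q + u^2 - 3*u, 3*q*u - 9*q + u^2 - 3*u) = u - 3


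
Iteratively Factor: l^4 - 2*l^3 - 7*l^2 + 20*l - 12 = (l - 1)*(l^3 - l^2 - 8*l + 12) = (l - 2)*(l - 1)*(l^2 + l - 6) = (l - 2)*(l - 1)*(l + 3)*(l - 2)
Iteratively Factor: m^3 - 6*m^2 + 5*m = (m - 5)*(m^2 - m) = (m - 5)*(m - 1)*(m)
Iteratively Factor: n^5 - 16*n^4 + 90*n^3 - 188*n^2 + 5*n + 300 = (n - 4)*(n^4 - 12*n^3 + 42*n^2 - 20*n - 75) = (n - 4)*(n - 3)*(n^3 - 9*n^2 + 15*n + 25) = (n - 5)*(n - 4)*(n - 3)*(n^2 - 4*n - 5) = (n - 5)*(n - 4)*(n - 3)*(n + 1)*(n - 5)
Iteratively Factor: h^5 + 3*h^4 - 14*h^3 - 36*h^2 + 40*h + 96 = (h + 4)*(h^4 - h^3 - 10*h^2 + 4*h + 24) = (h - 2)*(h + 4)*(h^3 + h^2 - 8*h - 12) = (h - 2)*(h + 2)*(h + 4)*(h^2 - h - 6) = (h - 2)*(h + 2)^2*(h + 4)*(h - 3)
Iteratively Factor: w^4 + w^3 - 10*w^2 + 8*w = (w - 1)*(w^3 + 2*w^2 - 8*w) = (w - 1)*(w + 4)*(w^2 - 2*w) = (w - 2)*(w - 1)*(w + 4)*(w)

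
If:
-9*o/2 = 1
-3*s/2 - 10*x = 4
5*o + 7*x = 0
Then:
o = -2/9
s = -704/189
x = 10/63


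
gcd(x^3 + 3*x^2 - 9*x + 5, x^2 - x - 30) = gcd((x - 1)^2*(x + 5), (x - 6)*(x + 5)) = x + 5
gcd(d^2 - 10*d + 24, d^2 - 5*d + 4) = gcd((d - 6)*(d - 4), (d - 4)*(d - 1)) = d - 4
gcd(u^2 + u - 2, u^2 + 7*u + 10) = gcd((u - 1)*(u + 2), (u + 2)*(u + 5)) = u + 2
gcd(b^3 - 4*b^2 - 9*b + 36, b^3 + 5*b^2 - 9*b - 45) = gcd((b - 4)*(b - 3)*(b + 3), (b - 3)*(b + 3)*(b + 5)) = b^2 - 9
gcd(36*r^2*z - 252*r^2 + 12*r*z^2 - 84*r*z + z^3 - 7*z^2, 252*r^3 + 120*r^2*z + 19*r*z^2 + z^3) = 36*r^2 + 12*r*z + z^2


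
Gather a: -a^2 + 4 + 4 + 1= 9 - a^2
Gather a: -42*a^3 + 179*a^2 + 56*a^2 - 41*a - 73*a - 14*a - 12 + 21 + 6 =-42*a^3 + 235*a^2 - 128*a + 15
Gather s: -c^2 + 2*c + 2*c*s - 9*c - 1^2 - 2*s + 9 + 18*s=-c^2 - 7*c + s*(2*c + 16) + 8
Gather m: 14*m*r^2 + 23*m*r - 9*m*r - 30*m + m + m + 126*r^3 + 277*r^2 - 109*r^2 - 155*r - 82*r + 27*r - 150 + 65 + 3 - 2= m*(14*r^2 + 14*r - 28) + 126*r^3 + 168*r^2 - 210*r - 84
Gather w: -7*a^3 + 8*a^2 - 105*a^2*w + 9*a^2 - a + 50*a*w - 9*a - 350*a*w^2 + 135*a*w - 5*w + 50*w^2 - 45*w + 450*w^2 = -7*a^3 + 17*a^2 - 10*a + w^2*(500 - 350*a) + w*(-105*a^2 + 185*a - 50)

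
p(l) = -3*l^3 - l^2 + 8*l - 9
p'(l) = -9*l^2 - 2*l + 8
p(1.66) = -12.20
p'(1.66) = -20.12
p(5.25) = -428.67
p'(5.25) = -250.56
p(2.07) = -23.33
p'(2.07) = -34.70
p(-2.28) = 3.12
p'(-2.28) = -34.23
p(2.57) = -45.97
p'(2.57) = -56.58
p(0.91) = -4.81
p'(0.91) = -1.27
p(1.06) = -5.22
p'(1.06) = -4.23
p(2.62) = -48.86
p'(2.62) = -59.02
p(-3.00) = 39.00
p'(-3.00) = -67.00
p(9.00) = -2205.00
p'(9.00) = -739.00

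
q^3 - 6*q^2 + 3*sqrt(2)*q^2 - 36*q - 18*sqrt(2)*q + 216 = (q - 6)*(q - 3*sqrt(2))*(q + 6*sqrt(2))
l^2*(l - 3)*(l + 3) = l^4 - 9*l^2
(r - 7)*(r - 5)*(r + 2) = r^3 - 10*r^2 + 11*r + 70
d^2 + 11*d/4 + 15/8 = (d + 5/4)*(d + 3/2)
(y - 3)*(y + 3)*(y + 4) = y^3 + 4*y^2 - 9*y - 36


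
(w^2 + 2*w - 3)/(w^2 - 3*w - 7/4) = 4*(-w^2 - 2*w + 3)/(-4*w^2 + 12*w + 7)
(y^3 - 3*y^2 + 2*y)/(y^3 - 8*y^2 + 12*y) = (y - 1)/(y - 6)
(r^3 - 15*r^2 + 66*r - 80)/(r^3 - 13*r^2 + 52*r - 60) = (r - 8)/(r - 6)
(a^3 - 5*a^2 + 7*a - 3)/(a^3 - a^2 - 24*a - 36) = (-a^3 + 5*a^2 - 7*a + 3)/(-a^3 + a^2 + 24*a + 36)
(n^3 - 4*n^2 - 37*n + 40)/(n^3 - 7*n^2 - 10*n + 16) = (n + 5)/(n + 2)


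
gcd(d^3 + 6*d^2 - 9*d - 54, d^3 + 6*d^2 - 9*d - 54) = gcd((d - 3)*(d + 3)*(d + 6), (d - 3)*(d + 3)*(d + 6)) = d^3 + 6*d^2 - 9*d - 54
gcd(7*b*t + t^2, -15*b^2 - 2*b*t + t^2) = 1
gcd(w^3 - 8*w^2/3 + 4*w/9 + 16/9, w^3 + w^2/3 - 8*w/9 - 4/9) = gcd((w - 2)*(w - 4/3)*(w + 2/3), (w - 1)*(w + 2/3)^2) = w + 2/3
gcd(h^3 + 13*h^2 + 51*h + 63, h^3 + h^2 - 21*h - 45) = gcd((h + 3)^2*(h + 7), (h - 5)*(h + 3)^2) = h^2 + 6*h + 9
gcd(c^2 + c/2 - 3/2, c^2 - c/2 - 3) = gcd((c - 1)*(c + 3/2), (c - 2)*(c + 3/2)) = c + 3/2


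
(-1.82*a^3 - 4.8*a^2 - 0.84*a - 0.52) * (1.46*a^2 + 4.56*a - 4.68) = -2.6572*a^5 - 15.3072*a^4 - 14.5968*a^3 + 17.8744*a^2 + 1.56*a + 2.4336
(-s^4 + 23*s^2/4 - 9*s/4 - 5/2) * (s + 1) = -s^5 - s^4 + 23*s^3/4 + 7*s^2/2 - 19*s/4 - 5/2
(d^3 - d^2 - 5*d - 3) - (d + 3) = d^3 - d^2 - 6*d - 6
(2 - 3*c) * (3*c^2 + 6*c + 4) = -9*c^3 - 12*c^2 + 8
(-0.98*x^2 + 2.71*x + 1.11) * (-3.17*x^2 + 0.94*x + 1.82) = 3.1066*x^4 - 9.5119*x^3 - 2.7549*x^2 + 5.9756*x + 2.0202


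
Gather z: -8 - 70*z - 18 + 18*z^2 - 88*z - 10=18*z^2 - 158*z - 36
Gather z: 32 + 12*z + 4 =12*z + 36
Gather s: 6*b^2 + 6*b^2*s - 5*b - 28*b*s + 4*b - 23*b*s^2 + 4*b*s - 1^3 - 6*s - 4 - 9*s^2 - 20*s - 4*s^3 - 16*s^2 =6*b^2 - b - 4*s^3 + s^2*(-23*b - 25) + s*(6*b^2 - 24*b - 26) - 5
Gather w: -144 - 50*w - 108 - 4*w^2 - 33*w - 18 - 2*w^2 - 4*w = -6*w^2 - 87*w - 270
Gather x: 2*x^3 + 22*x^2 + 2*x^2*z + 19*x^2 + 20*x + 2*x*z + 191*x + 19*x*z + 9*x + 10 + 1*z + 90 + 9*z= 2*x^3 + x^2*(2*z + 41) + x*(21*z + 220) + 10*z + 100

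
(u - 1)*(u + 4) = u^2 + 3*u - 4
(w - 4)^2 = w^2 - 8*w + 16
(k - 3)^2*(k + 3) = k^3 - 3*k^2 - 9*k + 27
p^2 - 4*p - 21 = (p - 7)*(p + 3)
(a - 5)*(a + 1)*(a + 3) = a^3 - a^2 - 17*a - 15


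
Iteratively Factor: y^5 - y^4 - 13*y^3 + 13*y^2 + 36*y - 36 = (y + 3)*(y^4 - 4*y^3 - y^2 + 16*y - 12) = (y - 3)*(y + 3)*(y^3 - y^2 - 4*y + 4) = (y - 3)*(y - 1)*(y + 3)*(y^2 - 4) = (y - 3)*(y - 1)*(y + 2)*(y + 3)*(y - 2)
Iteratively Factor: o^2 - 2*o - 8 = (o - 4)*(o + 2)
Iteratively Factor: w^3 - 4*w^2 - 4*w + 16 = (w - 4)*(w^2 - 4) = (w - 4)*(w - 2)*(w + 2)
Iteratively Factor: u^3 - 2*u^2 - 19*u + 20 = (u + 4)*(u^2 - 6*u + 5) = (u - 1)*(u + 4)*(u - 5)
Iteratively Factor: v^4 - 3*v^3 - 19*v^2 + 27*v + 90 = (v - 5)*(v^3 + 2*v^2 - 9*v - 18) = (v - 5)*(v + 3)*(v^2 - v - 6) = (v - 5)*(v + 2)*(v + 3)*(v - 3)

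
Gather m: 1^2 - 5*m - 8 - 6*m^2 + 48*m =-6*m^2 + 43*m - 7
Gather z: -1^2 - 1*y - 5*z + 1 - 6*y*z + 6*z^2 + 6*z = -y + 6*z^2 + z*(1 - 6*y)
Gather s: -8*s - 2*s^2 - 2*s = -2*s^2 - 10*s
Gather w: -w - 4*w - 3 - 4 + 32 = 25 - 5*w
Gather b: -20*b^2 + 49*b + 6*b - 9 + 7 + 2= -20*b^2 + 55*b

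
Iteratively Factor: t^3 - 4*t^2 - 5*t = (t - 5)*(t^2 + t) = (t - 5)*(t + 1)*(t)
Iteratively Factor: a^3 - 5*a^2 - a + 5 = (a + 1)*(a^2 - 6*a + 5) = (a - 1)*(a + 1)*(a - 5)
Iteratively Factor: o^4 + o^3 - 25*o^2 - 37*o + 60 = (o - 1)*(o^3 + 2*o^2 - 23*o - 60) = (o - 1)*(o + 3)*(o^2 - o - 20) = (o - 1)*(o + 3)*(o + 4)*(o - 5)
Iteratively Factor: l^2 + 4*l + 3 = (l + 3)*(l + 1)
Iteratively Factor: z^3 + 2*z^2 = (z)*(z^2 + 2*z) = z^2*(z + 2)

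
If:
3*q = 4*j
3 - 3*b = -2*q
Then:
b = 2*q/3 + 1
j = 3*q/4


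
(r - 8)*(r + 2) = r^2 - 6*r - 16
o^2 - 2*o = o*(o - 2)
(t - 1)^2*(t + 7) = t^3 + 5*t^2 - 13*t + 7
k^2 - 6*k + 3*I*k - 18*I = (k - 6)*(k + 3*I)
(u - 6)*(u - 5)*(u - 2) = u^3 - 13*u^2 + 52*u - 60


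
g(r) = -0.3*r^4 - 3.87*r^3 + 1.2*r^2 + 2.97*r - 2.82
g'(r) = -1.2*r^3 - 11.61*r^2 + 2.4*r + 2.97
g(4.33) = -387.09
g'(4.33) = -301.73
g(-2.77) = 62.75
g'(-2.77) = -67.26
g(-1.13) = 0.45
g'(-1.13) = -12.84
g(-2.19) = 30.18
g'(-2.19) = -45.36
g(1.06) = -3.31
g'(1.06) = -8.96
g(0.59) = -1.48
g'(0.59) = 0.10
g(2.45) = -56.06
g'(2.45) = -78.49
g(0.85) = -1.96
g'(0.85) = -4.12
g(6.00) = -1166.52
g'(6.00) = -659.79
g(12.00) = -12702.54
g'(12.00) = -3713.67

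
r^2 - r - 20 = (r - 5)*(r + 4)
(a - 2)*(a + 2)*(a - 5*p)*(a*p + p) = a^4*p - 5*a^3*p^2 + a^3*p - 5*a^2*p^2 - 4*a^2*p + 20*a*p^2 - 4*a*p + 20*p^2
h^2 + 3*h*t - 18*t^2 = (h - 3*t)*(h + 6*t)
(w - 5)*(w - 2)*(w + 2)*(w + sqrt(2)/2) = w^4 - 5*w^3 + sqrt(2)*w^3/2 - 4*w^2 - 5*sqrt(2)*w^2/2 - 2*sqrt(2)*w + 20*w + 10*sqrt(2)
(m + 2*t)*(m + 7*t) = m^2 + 9*m*t + 14*t^2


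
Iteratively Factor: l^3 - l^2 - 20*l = (l + 4)*(l^2 - 5*l) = (l - 5)*(l + 4)*(l)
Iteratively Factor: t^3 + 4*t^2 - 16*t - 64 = (t + 4)*(t^2 - 16) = (t - 4)*(t + 4)*(t + 4)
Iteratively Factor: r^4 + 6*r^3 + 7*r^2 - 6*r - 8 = (r + 1)*(r^3 + 5*r^2 + 2*r - 8) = (r + 1)*(r + 2)*(r^2 + 3*r - 4) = (r - 1)*(r + 1)*(r + 2)*(r + 4)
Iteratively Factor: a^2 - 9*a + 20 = (a - 4)*(a - 5)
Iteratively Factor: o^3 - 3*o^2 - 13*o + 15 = (o + 3)*(o^2 - 6*o + 5) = (o - 1)*(o + 3)*(o - 5)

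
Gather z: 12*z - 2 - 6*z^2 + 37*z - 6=-6*z^2 + 49*z - 8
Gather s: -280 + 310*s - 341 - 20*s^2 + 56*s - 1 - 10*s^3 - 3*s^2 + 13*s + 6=-10*s^3 - 23*s^2 + 379*s - 616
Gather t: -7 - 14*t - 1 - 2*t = -16*t - 8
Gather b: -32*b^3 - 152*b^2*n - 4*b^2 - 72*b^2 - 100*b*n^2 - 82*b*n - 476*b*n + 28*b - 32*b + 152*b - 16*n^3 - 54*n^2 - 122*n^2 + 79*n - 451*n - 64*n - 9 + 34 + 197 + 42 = -32*b^3 + b^2*(-152*n - 76) + b*(-100*n^2 - 558*n + 148) - 16*n^3 - 176*n^2 - 436*n + 264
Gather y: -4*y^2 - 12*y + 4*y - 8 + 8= -4*y^2 - 8*y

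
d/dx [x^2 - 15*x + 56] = 2*x - 15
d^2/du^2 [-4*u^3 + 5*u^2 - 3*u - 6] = 10 - 24*u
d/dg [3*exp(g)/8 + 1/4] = 3*exp(g)/8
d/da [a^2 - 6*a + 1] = 2*a - 6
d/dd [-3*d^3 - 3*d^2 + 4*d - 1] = -9*d^2 - 6*d + 4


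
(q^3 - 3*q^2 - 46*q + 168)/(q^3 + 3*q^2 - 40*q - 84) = (q - 4)/(q + 2)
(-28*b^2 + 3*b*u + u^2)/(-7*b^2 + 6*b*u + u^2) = (-4*b + u)/(-b + u)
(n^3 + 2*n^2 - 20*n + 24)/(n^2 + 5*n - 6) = (n^2 - 4*n + 4)/(n - 1)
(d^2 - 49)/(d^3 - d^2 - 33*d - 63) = (d + 7)/(d^2 + 6*d + 9)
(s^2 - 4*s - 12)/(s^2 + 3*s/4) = 4*(s^2 - 4*s - 12)/(s*(4*s + 3))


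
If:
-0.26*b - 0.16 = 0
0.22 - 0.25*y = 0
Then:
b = -0.62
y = 0.88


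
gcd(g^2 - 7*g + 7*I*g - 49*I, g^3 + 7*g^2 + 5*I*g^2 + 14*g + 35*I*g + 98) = g + 7*I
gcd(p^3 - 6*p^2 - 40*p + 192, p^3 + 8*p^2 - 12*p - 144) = p^2 + 2*p - 24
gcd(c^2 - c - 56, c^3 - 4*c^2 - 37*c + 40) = c - 8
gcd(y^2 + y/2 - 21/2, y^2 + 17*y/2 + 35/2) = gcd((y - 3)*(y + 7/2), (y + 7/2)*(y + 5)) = y + 7/2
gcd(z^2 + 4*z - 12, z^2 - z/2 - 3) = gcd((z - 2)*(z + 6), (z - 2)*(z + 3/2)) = z - 2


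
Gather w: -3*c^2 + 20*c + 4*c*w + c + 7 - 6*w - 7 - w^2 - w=-3*c^2 + 21*c - w^2 + w*(4*c - 7)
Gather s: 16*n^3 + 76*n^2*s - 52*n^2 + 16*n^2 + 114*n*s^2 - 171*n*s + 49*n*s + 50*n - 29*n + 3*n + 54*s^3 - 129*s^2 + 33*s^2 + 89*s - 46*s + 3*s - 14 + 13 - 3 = 16*n^3 - 36*n^2 + 24*n + 54*s^3 + s^2*(114*n - 96) + s*(76*n^2 - 122*n + 46) - 4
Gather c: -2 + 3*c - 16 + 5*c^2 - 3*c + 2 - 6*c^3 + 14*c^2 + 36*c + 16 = -6*c^3 + 19*c^2 + 36*c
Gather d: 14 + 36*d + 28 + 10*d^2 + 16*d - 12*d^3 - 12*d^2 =-12*d^3 - 2*d^2 + 52*d + 42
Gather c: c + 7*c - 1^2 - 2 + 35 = 8*c + 32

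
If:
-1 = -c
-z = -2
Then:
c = 1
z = 2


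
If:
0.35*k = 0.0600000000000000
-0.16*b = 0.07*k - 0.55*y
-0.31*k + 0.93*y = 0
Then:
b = 0.12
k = 0.17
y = 0.06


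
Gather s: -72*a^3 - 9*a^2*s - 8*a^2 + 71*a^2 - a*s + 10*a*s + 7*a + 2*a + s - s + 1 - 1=-72*a^3 + 63*a^2 + 9*a + s*(-9*a^2 + 9*a)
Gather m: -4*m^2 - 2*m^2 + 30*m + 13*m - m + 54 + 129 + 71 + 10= -6*m^2 + 42*m + 264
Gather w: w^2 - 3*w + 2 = w^2 - 3*w + 2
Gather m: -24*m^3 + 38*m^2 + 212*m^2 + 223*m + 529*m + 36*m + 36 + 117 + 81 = -24*m^3 + 250*m^2 + 788*m + 234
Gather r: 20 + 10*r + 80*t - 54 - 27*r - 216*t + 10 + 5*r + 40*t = -12*r - 96*t - 24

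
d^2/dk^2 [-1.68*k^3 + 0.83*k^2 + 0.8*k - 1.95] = 1.66 - 10.08*k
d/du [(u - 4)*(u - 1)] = 2*u - 5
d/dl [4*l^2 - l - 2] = 8*l - 1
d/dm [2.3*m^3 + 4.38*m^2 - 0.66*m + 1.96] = 6.9*m^2 + 8.76*m - 0.66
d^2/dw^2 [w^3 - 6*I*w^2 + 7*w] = 6*w - 12*I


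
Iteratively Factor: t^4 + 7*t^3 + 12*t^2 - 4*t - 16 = (t - 1)*(t^3 + 8*t^2 + 20*t + 16) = (t - 1)*(t + 2)*(t^2 + 6*t + 8) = (t - 1)*(t + 2)*(t + 4)*(t + 2)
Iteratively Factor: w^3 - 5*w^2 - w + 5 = (w + 1)*(w^2 - 6*w + 5) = (w - 1)*(w + 1)*(w - 5)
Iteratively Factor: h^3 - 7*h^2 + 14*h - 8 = (h - 2)*(h^2 - 5*h + 4) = (h - 2)*(h - 1)*(h - 4)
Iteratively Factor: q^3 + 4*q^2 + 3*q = (q)*(q^2 + 4*q + 3) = q*(q + 3)*(q + 1)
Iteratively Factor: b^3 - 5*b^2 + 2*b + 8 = (b - 2)*(b^2 - 3*b - 4) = (b - 4)*(b - 2)*(b + 1)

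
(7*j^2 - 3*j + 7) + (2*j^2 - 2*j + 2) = 9*j^2 - 5*j + 9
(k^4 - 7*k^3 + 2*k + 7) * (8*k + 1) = 8*k^5 - 55*k^4 - 7*k^3 + 16*k^2 + 58*k + 7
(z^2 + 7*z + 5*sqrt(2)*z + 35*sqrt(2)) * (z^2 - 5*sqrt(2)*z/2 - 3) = z^4 + 5*sqrt(2)*z^3/2 + 7*z^3 - 28*z^2 + 35*sqrt(2)*z^2/2 - 196*z - 15*sqrt(2)*z - 105*sqrt(2)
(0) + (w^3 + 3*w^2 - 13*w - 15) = w^3 + 3*w^2 - 13*w - 15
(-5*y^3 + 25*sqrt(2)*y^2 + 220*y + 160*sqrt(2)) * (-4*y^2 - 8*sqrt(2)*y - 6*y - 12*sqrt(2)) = 20*y^5 - 60*sqrt(2)*y^4 + 30*y^4 - 1280*y^3 - 90*sqrt(2)*y^3 - 2400*sqrt(2)*y^2 - 1920*y^2 - 3600*sqrt(2)*y - 2560*y - 3840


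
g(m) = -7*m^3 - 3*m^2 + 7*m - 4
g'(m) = -21*m^2 - 6*m + 7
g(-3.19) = 170.37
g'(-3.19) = -187.56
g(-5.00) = 761.00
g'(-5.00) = -488.00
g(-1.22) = -4.29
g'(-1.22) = -16.94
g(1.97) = -55.37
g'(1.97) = -86.32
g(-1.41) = -0.21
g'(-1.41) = -26.29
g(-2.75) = 99.64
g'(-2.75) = -135.31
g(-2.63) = 84.18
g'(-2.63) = -122.47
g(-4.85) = 690.07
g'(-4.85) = -457.87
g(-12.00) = 11576.00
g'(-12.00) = -2945.00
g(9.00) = -5287.00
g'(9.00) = -1748.00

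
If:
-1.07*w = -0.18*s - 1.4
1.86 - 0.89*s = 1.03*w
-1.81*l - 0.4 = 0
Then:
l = -0.22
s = 0.48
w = 1.39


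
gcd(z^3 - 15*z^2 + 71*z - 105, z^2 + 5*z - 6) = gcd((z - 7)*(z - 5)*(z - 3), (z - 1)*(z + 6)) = 1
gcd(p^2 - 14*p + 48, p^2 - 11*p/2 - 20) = p - 8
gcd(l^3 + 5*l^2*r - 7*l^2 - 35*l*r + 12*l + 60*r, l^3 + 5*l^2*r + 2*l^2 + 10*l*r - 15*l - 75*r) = l^2 + 5*l*r - 3*l - 15*r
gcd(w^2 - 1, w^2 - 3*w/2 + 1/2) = w - 1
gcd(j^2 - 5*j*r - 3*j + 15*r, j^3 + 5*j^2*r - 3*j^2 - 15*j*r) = j - 3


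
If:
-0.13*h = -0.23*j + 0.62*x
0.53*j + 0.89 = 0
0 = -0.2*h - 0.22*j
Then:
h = 1.85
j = -1.68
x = -1.01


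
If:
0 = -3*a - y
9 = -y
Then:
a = 3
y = -9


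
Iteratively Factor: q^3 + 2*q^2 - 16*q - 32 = (q - 4)*(q^2 + 6*q + 8) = (q - 4)*(q + 2)*(q + 4)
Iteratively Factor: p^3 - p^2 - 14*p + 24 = (p - 3)*(p^2 + 2*p - 8) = (p - 3)*(p + 4)*(p - 2)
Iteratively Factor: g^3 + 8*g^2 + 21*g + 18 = (g + 3)*(g^2 + 5*g + 6) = (g + 2)*(g + 3)*(g + 3)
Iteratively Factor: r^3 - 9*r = (r)*(r^2 - 9) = r*(r - 3)*(r + 3)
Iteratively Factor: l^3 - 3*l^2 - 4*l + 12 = (l - 2)*(l^2 - l - 6) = (l - 2)*(l + 2)*(l - 3)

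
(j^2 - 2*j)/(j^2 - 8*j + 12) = j/(j - 6)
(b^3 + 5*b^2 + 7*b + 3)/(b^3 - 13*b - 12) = (b + 1)/(b - 4)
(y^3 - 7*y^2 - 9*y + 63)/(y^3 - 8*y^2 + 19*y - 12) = (y^2 - 4*y - 21)/(y^2 - 5*y + 4)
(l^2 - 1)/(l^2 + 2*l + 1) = (l - 1)/(l + 1)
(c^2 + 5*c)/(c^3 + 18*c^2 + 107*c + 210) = c/(c^2 + 13*c + 42)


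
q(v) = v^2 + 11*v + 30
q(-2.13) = 11.11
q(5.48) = 120.31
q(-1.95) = 12.35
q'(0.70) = 12.40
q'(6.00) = 23.00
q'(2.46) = 15.92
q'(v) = 2*v + 11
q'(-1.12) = 8.76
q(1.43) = 47.77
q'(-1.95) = 7.10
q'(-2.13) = 6.74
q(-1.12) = 18.93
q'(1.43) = 13.86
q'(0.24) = 11.48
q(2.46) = 63.11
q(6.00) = 132.00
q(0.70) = 38.19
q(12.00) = 306.00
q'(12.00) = 35.00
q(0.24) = 32.70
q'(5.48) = 21.96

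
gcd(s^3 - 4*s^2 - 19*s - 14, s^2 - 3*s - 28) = s - 7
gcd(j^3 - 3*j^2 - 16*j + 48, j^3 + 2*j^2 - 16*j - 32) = j^2 - 16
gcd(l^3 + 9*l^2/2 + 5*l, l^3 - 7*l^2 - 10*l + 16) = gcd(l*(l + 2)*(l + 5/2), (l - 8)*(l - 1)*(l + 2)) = l + 2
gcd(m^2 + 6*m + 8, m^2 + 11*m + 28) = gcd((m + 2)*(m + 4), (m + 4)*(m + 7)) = m + 4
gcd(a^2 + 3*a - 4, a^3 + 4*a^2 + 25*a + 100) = a + 4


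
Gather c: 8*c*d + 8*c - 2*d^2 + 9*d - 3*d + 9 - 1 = c*(8*d + 8) - 2*d^2 + 6*d + 8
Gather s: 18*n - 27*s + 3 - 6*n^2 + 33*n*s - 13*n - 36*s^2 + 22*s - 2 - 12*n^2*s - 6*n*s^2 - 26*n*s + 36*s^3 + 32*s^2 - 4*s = -6*n^2 + 5*n + 36*s^3 + s^2*(-6*n - 4) + s*(-12*n^2 + 7*n - 9) + 1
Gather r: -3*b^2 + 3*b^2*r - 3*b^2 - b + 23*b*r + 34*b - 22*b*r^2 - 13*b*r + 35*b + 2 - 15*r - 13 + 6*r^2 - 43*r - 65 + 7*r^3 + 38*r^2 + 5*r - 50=-6*b^2 + 68*b + 7*r^3 + r^2*(44 - 22*b) + r*(3*b^2 + 10*b - 53) - 126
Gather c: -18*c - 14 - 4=-18*c - 18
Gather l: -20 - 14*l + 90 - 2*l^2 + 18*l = -2*l^2 + 4*l + 70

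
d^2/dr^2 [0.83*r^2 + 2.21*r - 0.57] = 1.66000000000000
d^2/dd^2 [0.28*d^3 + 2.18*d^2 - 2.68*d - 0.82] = 1.68*d + 4.36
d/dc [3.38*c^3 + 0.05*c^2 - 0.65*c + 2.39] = 10.14*c^2 + 0.1*c - 0.65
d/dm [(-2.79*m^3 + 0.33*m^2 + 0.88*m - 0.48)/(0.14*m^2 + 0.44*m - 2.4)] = (-0.3906*m^4 - 2.4552*m^3 + 20.11*m^2 - 1.4496*m - 1.9008)/(0.0196*m^4 + 0.1232*m^3 - 0.4784*m^2 - 2.112*m + 5.76)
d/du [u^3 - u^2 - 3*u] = 3*u^2 - 2*u - 3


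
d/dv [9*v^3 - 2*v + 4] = 27*v^2 - 2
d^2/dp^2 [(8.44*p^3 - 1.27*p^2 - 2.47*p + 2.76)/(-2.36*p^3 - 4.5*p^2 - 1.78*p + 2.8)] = (193.412384000001*p^6 + 295.269984*p^5 - 728.345088*p^4 - 558.721904*p^3 + 139.357632*p^2 - 452.35968*p - 42.507008)/(13.144256*p^9 + 75.1896*p^8 + 173.111664*p^7 + 157.76196*p^6 - 47.848728*p^5 - 197.90004*p^4 - 73.421048*p^3 + 79.22544*p^2 + 41.8656*p - 21.952)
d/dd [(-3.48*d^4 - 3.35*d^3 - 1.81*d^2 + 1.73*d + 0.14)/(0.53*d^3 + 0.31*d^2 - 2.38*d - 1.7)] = (-1.8444*d^6 - 2.1576*d^5 + 24.768*d^4 + 37.7762*d^3 + 20.6339*d^2 + 6.0672*d - 2.6078)/(0.2809*d^6 + 0.3286*d^5 - 2.4267*d^4 - 3.2776*d^3 + 4.6104*d^2 + 8.092*d + 2.89)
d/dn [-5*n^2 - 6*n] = -10*n - 6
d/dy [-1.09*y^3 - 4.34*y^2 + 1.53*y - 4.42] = -3.27*y^2 - 8.68*y + 1.53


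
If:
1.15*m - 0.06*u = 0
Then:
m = 0.0521739130434783*u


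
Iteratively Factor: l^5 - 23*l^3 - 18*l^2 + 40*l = (l + 2)*(l^4 - 2*l^3 - 19*l^2 + 20*l) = (l - 5)*(l + 2)*(l^3 + 3*l^2 - 4*l) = (l - 5)*(l + 2)*(l + 4)*(l^2 - l) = l*(l - 5)*(l + 2)*(l + 4)*(l - 1)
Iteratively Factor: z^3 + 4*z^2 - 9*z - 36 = (z - 3)*(z^2 + 7*z + 12) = (z - 3)*(z + 3)*(z + 4)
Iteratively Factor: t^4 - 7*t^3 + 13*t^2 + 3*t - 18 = (t - 3)*(t^3 - 4*t^2 + t + 6) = (t - 3)^2*(t^2 - t - 2) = (t - 3)^2*(t - 2)*(t + 1)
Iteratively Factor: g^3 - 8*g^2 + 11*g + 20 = (g + 1)*(g^2 - 9*g + 20) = (g - 5)*(g + 1)*(g - 4)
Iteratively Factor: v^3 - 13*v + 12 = (v - 3)*(v^2 + 3*v - 4) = (v - 3)*(v + 4)*(v - 1)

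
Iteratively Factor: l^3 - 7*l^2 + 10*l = (l - 2)*(l^2 - 5*l) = (l - 5)*(l - 2)*(l)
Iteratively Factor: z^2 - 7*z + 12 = (z - 4)*(z - 3)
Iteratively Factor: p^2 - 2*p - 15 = (p - 5)*(p + 3)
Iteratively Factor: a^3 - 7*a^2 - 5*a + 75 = (a - 5)*(a^2 - 2*a - 15) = (a - 5)*(a + 3)*(a - 5)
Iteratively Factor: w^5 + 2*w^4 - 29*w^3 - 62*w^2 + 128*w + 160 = (w - 2)*(w^4 + 4*w^3 - 21*w^2 - 104*w - 80) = (w - 2)*(w + 1)*(w^3 + 3*w^2 - 24*w - 80) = (w - 5)*(w - 2)*(w + 1)*(w^2 + 8*w + 16) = (w - 5)*(w - 2)*(w + 1)*(w + 4)*(w + 4)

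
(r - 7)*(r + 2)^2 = r^3 - 3*r^2 - 24*r - 28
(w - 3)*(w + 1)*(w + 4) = w^3 + 2*w^2 - 11*w - 12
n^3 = n^3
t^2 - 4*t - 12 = (t - 6)*(t + 2)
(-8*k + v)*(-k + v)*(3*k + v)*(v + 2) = 24*k^3*v + 48*k^3 - 19*k^2*v^2 - 38*k^2*v - 6*k*v^3 - 12*k*v^2 + v^4 + 2*v^3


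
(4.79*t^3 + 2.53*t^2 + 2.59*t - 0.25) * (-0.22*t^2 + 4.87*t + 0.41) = -1.0538*t^5 + 22.7707*t^4 + 13.7152*t^3 + 13.7056*t^2 - 0.1556*t - 0.1025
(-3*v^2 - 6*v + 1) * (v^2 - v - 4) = -3*v^4 - 3*v^3 + 19*v^2 + 23*v - 4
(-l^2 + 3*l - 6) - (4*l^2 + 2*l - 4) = -5*l^2 + l - 2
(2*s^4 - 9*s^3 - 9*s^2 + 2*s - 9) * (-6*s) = -12*s^5 + 54*s^4 + 54*s^3 - 12*s^2 + 54*s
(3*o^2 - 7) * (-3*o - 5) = -9*o^3 - 15*o^2 + 21*o + 35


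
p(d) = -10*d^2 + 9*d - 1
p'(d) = 9 - 20*d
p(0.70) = 0.40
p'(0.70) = -5.00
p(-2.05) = -61.48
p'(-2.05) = 50.00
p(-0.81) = -14.85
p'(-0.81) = 25.20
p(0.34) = 0.90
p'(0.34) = 2.20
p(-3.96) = -193.46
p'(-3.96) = 88.20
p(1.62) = -12.66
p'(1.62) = -23.40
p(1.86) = -18.86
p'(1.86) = -28.20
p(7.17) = -450.56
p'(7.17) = -134.40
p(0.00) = -1.00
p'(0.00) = 9.00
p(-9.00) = -892.00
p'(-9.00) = 189.00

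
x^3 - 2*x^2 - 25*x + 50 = (x - 5)*(x - 2)*(x + 5)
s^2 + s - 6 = (s - 2)*(s + 3)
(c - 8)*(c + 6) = c^2 - 2*c - 48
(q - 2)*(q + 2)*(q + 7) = q^3 + 7*q^2 - 4*q - 28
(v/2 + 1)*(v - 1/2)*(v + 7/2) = v^3/2 + 5*v^2/2 + 17*v/8 - 7/4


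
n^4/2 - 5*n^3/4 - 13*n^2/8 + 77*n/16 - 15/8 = (n/2 + 1)*(n - 5/2)*(n - 3/2)*(n - 1/2)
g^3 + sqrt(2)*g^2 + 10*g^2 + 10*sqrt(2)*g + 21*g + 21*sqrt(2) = (g + 3)*(g + 7)*(g + sqrt(2))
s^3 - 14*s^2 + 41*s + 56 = (s - 8)*(s - 7)*(s + 1)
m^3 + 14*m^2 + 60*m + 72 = (m + 2)*(m + 6)^2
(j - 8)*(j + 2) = j^2 - 6*j - 16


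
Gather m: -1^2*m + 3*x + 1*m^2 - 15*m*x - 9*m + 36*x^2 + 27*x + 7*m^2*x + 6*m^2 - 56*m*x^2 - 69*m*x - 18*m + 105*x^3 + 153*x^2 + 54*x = m^2*(7*x + 7) + m*(-56*x^2 - 84*x - 28) + 105*x^3 + 189*x^2 + 84*x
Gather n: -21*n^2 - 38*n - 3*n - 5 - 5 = -21*n^2 - 41*n - 10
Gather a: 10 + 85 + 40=135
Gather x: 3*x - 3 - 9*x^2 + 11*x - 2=-9*x^2 + 14*x - 5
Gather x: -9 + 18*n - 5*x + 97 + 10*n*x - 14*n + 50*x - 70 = 4*n + x*(10*n + 45) + 18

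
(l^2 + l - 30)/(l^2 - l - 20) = (l + 6)/(l + 4)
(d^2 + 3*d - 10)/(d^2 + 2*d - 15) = (d - 2)/(d - 3)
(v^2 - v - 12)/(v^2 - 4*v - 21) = (v - 4)/(v - 7)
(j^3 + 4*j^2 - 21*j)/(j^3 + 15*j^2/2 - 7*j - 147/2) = 2*j/(2*j + 7)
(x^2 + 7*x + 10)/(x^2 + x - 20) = (x + 2)/(x - 4)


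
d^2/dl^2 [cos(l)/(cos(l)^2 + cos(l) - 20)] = (2*(2*cos(l) + 1)^2*sin(l)^2*cos(l) - (cos(l)^2 + cos(l) - 20)^2*cos(l) + (cos(l)^2 + cos(l) - 20)*(3*cos(2*l) + 4*cos(3*l) - 1)/2)/(cos(l)^2 + cos(l) - 20)^3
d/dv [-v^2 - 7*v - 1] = -2*v - 7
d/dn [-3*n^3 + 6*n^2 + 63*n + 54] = -9*n^2 + 12*n + 63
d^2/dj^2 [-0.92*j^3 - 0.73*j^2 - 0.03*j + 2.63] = -5.52*j - 1.46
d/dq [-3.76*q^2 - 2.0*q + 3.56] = -7.52*q - 2.0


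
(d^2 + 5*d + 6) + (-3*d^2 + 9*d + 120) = -2*d^2 + 14*d + 126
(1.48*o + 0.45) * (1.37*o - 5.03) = 2.0276*o^2 - 6.8279*o - 2.2635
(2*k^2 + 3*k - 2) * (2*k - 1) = 4*k^3 + 4*k^2 - 7*k + 2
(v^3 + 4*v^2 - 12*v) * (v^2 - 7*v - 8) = v^5 - 3*v^4 - 48*v^3 + 52*v^2 + 96*v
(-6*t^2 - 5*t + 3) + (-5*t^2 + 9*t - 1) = -11*t^2 + 4*t + 2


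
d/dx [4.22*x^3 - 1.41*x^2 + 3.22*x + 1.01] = 12.66*x^2 - 2.82*x + 3.22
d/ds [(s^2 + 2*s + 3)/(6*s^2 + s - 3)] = (-11*s^2 - 42*s - 9)/(36*s^4 + 12*s^3 - 35*s^2 - 6*s + 9)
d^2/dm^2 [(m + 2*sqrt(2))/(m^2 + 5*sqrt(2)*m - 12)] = 2*((m + 2*sqrt(2))*(2*m + 5*sqrt(2))^2 - (3*m + 7*sqrt(2))*(m^2 + 5*sqrt(2)*m - 12))/(m^2 + 5*sqrt(2)*m - 12)^3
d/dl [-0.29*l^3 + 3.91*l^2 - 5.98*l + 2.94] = -0.87*l^2 + 7.82*l - 5.98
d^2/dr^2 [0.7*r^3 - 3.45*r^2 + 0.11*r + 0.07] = 4.2*r - 6.9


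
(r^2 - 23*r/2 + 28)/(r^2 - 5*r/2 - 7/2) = (r - 8)/(r + 1)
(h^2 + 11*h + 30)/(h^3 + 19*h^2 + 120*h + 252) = (h + 5)/(h^2 + 13*h + 42)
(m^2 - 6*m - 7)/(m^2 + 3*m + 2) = (m - 7)/(m + 2)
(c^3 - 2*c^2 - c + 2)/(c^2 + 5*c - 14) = (c^2 - 1)/(c + 7)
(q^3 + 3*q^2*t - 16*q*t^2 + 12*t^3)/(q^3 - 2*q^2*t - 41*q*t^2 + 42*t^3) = (q - 2*t)/(q - 7*t)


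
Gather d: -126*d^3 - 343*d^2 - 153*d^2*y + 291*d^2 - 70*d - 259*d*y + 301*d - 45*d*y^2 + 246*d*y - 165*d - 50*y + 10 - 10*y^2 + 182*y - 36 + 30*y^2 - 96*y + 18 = -126*d^3 + d^2*(-153*y - 52) + d*(-45*y^2 - 13*y + 66) + 20*y^2 + 36*y - 8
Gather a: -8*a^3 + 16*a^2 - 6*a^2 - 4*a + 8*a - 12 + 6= -8*a^3 + 10*a^2 + 4*a - 6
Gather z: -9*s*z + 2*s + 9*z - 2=2*s + z*(9 - 9*s) - 2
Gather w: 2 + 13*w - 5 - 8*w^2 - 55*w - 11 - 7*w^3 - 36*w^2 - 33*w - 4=-7*w^3 - 44*w^2 - 75*w - 18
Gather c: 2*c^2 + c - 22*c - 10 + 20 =2*c^2 - 21*c + 10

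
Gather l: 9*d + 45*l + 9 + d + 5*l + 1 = 10*d + 50*l + 10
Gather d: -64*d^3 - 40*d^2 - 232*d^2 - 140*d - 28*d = -64*d^3 - 272*d^2 - 168*d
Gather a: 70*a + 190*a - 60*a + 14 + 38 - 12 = 200*a + 40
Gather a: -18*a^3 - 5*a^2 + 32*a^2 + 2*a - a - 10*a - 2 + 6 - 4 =-18*a^3 + 27*a^2 - 9*a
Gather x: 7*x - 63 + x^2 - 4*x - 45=x^2 + 3*x - 108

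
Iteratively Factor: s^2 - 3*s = (s)*(s - 3)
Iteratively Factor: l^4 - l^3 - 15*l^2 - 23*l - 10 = (l + 1)*(l^3 - 2*l^2 - 13*l - 10) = (l + 1)*(l + 2)*(l^2 - 4*l - 5) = (l + 1)^2*(l + 2)*(l - 5)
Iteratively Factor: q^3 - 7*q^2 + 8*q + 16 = (q - 4)*(q^2 - 3*q - 4) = (q - 4)^2*(q + 1)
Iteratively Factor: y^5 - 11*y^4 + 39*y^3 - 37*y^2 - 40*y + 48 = (y + 1)*(y^4 - 12*y^3 + 51*y^2 - 88*y + 48) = (y - 4)*(y + 1)*(y^3 - 8*y^2 + 19*y - 12) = (y - 4)*(y - 1)*(y + 1)*(y^2 - 7*y + 12) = (y - 4)*(y - 3)*(y - 1)*(y + 1)*(y - 4)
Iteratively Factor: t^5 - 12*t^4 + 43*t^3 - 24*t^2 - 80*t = (t + 1)*(t^4 - 13*t^3 + 56*t^2 - 80*t) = (t - 5)*(t + 1)*(t^3 - 8*t^2 + 16*t) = (t - 5)*(t - 4)*(t + 1)*(t^2 - 4*t) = (t - 5)*(t - 4)^2*(t + 1)*(t)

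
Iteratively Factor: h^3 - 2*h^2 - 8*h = (h + 2)*(h^2 - 4*h) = h*(h + 2)*(h - 4)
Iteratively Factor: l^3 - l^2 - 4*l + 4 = (l - 1)*(l^2 - 4) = (l - 2)*(l - 1)*(l + 2)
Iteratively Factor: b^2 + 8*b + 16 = (b + 4)*(b + 4)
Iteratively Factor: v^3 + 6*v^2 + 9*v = (v + 3)*(v^2 + 3*v) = (v + 3)^2*(v)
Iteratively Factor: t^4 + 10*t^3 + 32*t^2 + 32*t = (t + 2)*(t^3 + 8*t^2 + 16*t) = (t + 2)*(t + 4)*(t^2 + 4*t) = t*(t + 2)*(t + 4)*(t + 4)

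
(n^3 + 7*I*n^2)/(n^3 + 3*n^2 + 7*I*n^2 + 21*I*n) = n/(n + 3)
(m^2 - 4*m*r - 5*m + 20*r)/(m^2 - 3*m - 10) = (m - 4*r)/(m + 2)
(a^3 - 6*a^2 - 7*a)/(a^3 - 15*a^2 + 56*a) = (a + 1)/(a - 8)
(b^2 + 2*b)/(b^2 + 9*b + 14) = b/(b + 7)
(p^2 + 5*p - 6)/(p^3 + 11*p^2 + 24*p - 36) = 1/(p + 6)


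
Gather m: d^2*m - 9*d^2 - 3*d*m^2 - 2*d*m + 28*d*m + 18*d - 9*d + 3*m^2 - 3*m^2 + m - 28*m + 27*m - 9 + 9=-9*d^2 - 3*d*m^2 + 9*d + m*(d^2 + 26*d)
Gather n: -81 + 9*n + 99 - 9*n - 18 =0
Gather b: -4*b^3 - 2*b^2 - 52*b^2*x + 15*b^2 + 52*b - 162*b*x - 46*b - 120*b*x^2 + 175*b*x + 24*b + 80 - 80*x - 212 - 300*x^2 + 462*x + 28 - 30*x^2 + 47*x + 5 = -4*b^3 + b^2*(13 - 52*x) + b*(-120*x^2 + 13*x + 30) - 330*x^2 + 429*x - 99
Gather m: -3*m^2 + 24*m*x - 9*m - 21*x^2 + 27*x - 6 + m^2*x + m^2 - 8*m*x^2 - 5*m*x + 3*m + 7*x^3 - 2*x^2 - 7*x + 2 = m^2*(x - 2) + m*(-8*x^2 + 19*x - 6) + 7*x^3 - 23*x^2 + 20*x - 4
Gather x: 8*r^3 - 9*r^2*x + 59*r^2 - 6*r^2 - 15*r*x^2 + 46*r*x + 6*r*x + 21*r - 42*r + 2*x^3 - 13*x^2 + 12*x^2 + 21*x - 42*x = 8*r^3 + 53*r^2 - 21*r + 2*x^3 + x^2*(-15*r - 1) + x*(-9*r^2 + 52*r - 21)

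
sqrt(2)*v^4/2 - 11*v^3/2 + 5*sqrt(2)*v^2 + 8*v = v*(v - 4*sqrt(2))*(v - 2*sqrt(2))*(sqrt(2)*v/2 + 1/2)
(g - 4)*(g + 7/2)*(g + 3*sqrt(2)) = g^3 - g^2/2 + 3*sqrt(2)*g^2 - 14*g - 3*sqrt(2)*g/2 - 42*sqrt(2)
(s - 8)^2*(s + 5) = s^3 - 11*s^2 - 16*s + 320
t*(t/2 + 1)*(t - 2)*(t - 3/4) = t^4/2 - 3*t^3/8 - 2*t^2 + 3*t/2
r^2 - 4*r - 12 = (r - 6)*(r + 2)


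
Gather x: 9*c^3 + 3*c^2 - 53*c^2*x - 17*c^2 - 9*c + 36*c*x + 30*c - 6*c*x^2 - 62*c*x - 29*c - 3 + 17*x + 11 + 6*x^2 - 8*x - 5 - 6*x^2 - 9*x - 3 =9*c^3 - 14*c^2 - 6*c*x^2 - 8*c + x*(-53*c^2 - 26*c)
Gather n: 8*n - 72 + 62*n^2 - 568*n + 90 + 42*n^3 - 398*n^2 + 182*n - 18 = 42*n^3 - 336*n^2 - 378*n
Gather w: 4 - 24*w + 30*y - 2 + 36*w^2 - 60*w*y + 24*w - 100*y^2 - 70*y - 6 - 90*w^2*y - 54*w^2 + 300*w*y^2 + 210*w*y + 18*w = w^2*(-90*y - 18) + w*(300*y^2 + 150*y + 18) - 100*y^2 - 40*y - 4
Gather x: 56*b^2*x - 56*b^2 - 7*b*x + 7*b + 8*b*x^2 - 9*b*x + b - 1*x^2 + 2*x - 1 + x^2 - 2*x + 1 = -56*b^2 + 8*b*x^2 + 8*b + x*(56*b^2 - 16*b)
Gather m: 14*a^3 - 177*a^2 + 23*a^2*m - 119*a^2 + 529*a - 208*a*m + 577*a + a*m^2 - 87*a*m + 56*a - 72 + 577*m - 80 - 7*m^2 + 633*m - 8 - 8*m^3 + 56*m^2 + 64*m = 14*a^3 - 296*a^2 + 1162*a - 8*m^3 + m^2*(a + 49) + m*(23*a^2 - 295*a + 1274) - 160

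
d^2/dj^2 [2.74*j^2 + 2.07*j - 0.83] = 5.48000000000000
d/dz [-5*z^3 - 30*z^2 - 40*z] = -15*z^2 - 60*z - 40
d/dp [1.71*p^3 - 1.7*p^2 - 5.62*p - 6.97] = 5.13*p^2 - 3.4*p - 5.62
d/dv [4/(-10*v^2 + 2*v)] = 2*(10*v - 1)/(v^2*(5*v - 1)^2)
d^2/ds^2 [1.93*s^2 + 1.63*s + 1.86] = 3.86000000000000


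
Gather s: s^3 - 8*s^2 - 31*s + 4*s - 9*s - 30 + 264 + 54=s^3 - 8*s^2 - 36*s + 288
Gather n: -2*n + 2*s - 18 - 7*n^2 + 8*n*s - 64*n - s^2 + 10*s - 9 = -7*n^2 + n*(8*s - 66) - s^2 + 12*s - 27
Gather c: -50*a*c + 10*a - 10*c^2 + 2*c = 10*a - 10*c^2 + c*(2 - 50*a)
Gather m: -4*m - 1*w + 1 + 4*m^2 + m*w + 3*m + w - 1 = 4*m^2 + m*(w - 1)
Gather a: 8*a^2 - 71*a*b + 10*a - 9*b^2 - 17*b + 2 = 8*a^2 + a*(10 - 71*b) - 9*b^2 - 17*b + 2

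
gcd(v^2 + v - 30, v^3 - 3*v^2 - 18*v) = 1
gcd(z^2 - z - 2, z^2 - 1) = z + 1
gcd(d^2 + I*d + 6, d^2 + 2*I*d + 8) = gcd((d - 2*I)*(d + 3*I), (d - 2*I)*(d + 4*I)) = d - 2*I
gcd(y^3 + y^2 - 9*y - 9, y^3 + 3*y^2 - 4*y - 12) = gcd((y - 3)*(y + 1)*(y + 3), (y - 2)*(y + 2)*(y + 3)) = y + 3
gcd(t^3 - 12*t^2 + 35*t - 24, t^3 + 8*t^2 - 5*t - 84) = t - 3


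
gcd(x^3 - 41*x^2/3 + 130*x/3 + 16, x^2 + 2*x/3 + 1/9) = x + 1/3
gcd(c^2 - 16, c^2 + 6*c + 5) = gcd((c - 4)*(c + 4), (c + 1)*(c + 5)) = 1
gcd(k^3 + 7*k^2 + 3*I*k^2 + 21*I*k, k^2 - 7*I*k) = k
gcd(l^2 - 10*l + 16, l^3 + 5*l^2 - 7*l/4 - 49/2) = l - 2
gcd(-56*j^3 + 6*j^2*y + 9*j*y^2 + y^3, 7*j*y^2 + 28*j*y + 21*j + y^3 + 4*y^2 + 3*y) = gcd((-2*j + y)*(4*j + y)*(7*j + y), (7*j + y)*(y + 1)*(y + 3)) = 7*j + y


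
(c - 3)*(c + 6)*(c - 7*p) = c^3 - 7*c^2*p + 3*c^2 - 21*c*p - 18*c + 126*p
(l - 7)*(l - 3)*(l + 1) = l^3 - 9*l^2 + 11*l + 21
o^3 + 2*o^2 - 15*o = o*(o - 3)*(o + 5)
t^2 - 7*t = t*(t - 7)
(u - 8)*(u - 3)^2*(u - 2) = u^4 - 16*u^3 + 85*u^2 - 186*u + 144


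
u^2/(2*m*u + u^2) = u/(2*m + u)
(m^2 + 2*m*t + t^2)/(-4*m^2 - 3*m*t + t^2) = (m + t)/(-4*m + t)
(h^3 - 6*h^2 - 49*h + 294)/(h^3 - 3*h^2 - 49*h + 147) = (h - 6)/(h - 3)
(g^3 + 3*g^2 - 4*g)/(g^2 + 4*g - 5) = g*(g + 4)/(g + 5)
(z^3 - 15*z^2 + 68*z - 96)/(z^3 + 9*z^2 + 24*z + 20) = (z^3 - 15*z^2 + 68*z - 96)/(z^3 + 9*z^2 + 24*z + 20)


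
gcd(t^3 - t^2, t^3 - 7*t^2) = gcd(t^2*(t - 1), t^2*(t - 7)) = t^2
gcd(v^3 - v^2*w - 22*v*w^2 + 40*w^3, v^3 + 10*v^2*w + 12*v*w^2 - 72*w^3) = v - 2*w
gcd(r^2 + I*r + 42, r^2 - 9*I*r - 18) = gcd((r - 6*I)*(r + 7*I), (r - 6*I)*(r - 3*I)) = r - 6*I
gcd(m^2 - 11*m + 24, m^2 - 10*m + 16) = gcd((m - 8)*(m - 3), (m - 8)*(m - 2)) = m - 8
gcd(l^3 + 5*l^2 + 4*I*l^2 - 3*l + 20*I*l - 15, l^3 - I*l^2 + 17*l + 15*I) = l^2 + 4*I*l - 3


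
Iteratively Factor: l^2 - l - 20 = (l - 5)*(l + 4)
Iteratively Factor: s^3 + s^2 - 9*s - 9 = (s + 3)*(s^2 - 2*s - 3) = (s + 1)*(s + 3)*(s - 3)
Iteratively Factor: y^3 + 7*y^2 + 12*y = (y)*(y^2 + 7*y + 12) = y*(y + 3)*(y + 4)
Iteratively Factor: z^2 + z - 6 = (z + 3)*(z - 2)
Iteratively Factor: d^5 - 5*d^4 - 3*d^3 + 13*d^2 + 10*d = (d + 1)*(d^4 - 6*d^3 + 3*d^2 + 10*d) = (d - 2)*(d + 1)*(d^3 - 4*d^2 - 5*d) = (d - 2)*(d + 1)^2*(d^2 - 5*d) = (d - 5)*(d - 2)*(d + 1)^2*(d)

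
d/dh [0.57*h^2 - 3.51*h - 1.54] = 1.14*h - 3.51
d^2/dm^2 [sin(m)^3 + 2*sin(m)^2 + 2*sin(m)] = -9*sin(m)^3 - 8*sin(m)^2 + 4*sin(m) + 4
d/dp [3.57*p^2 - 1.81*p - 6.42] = 7.14*p - 1.81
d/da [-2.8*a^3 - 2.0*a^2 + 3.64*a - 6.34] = -8.4*a^2 - 4.0*a + 3.64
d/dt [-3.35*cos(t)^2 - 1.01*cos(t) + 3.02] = (6.7*cos(t) + 1.01)*sin(t)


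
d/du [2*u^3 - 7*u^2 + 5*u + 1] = 6*u^2 - 14*u + 5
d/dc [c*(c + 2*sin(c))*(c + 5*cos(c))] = -c*(c + 2*sin(c))*(5*sin(c) - 1) + c*(c + 5*cos(c))*(2*cos(c) + 1) + (c + 2*sin(c))*(c + 5*cos(c))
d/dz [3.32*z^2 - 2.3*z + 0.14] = 6.64*z - 2.3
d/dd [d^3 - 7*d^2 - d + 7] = 3*d^2 - 14*d - 1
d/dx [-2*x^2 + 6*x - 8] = 6 - 4*x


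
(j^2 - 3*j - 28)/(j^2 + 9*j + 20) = (j - 7)/(j + 5)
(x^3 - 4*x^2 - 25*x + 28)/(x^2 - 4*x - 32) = (x^2 - 8*x + 7)/(x - 8)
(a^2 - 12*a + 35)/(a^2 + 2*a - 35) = (a - 7)/(a + 7)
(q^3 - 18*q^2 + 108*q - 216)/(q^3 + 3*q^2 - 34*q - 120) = (q^2 - 12*q + 36)/(q^2 + 9*q + 20)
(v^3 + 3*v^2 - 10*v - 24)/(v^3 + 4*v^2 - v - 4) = (v^2 - v - 6)/(v^2 - 1)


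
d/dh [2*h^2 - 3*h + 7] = 4*h - 3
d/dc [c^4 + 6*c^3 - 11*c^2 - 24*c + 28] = 4*c^3 + 18*c^2 - 22*c - 24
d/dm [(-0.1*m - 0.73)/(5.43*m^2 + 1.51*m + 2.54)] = (0.543*m^2 + 7.9278*m + 0.8483)/(29.4849*m^4 + 16.3986*m^3 + 29.8645*m^2 + 7.6708*m + 6.4516)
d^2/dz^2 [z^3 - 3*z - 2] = 6*z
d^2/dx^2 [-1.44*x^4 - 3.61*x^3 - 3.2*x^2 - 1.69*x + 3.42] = -17.28*x^2 - 21.66*x - 6.4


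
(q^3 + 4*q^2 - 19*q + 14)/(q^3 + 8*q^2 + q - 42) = (q - 1)/(q + 3)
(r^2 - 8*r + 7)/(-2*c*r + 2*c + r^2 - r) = (r - 7)/(-2*c + r)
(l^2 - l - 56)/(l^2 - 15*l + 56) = (l + 7)/(l - 7)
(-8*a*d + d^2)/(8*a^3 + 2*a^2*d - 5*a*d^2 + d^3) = d*(-8*a + d)/(8*a^3 + 2*a^2*d - 5*a*d^2 + d^3)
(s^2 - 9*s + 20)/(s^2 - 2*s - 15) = (s - 4)/(s + 3)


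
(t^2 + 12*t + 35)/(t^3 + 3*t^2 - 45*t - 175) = (t + 7)/(t^2 - 2*t - 35)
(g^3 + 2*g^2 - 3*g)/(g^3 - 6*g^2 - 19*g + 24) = g/(g - 8)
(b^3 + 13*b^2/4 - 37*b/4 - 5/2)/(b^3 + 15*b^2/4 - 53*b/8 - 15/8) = 2*(b - 2)/(2*b - 3)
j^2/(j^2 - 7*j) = j/(j - 7)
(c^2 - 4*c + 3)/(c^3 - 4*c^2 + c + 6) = (c - 1)/(c^2 - c - 2)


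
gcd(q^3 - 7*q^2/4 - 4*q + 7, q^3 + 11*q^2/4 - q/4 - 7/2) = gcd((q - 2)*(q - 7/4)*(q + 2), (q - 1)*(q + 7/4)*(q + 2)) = q + 2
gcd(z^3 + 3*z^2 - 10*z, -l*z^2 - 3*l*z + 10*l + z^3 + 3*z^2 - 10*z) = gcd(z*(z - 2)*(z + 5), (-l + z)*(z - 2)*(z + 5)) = z^2 + 3*z - 10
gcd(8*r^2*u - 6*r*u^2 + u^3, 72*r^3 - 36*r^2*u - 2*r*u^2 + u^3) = 2*r - u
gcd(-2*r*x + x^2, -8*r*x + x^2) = x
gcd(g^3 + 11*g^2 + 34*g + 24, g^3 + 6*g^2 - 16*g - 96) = g^2 + 10*g + 24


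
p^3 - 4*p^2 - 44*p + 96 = (p - 8)*(p - 2)*(p + 6)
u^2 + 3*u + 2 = (u + 1)*(u + 2)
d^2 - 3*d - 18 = (d - 6)*(d + 3)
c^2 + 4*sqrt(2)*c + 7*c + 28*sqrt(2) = (c + 7)*(c + 4*sqrt(2))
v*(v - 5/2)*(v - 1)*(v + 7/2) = v^4 - 39*v^2/4 + 35*v/4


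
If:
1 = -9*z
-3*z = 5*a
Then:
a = 1/15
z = -1/9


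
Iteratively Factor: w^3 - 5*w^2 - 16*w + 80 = (w - 5)*(w^2 - 16) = (w - 5)*(w + 4)*(w - 4)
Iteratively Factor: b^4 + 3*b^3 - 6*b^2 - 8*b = (b + 4)*(b^3 - b^2 - 2*b) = b*(b + 4)*(b^2 - b - 2) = b*(b + 1)*(b + 4)*(b - 2)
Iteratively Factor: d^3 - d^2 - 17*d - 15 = (d + 3)*(d^2 - 4*d - 5) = (d + 1)*(d + 3)*(d - 5)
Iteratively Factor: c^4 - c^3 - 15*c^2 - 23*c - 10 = (c + 1)*(c^3 - 2*c^2 - 13*c - 10) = (c + 1)^2*(c^2 - 3*c - 10) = (c - 5)*(c + 1)^2*(c + 2)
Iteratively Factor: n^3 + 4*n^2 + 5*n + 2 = (n + 1)*(n^2 + 3*n + 2) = (n + 1)^2*(n + 2)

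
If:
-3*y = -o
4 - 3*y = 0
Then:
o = 4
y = 4/3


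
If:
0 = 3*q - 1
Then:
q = 1/3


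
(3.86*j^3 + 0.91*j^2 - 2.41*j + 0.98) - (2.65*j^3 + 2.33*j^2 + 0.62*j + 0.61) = 1.21*j^3 - 1.42*j^2 - 3.03*j + 0.37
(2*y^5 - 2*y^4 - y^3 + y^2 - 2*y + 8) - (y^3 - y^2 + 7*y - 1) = 2*y^5 - 2*y^4 - 2*y^3 + 2*y^2 - 9*y + 9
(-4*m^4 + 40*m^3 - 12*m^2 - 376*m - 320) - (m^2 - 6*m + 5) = -4*m^4 + 40*m^3 - 13*m^2 - 370*m - 325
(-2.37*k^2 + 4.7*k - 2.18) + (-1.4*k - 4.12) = -2.37*k^2 + 3.3*k - 6.3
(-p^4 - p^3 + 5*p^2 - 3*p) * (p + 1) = -p^5 - 2*p^4 + 4*p^3 + 2*p^2 - 3*p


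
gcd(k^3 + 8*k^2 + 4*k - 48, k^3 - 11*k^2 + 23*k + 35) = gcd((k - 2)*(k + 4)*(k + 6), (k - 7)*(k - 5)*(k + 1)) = 1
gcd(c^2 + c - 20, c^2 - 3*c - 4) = c - 4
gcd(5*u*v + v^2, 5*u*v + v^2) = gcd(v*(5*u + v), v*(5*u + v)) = 5*u*v + v^2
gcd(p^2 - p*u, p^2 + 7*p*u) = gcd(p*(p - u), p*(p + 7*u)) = p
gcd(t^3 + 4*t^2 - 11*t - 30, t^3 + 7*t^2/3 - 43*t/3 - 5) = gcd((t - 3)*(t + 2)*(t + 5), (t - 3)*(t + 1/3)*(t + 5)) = t^2 + 2*t - 15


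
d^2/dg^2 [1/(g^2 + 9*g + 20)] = 2*(-g^2 - 9*g + (2*g + 9)^2 - 20)/(g^2 + 9*g + 20)^3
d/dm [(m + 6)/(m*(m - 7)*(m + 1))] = 2*(-m^3 - 6*m^2 + 36*m + 21)/(m^2*(m^4 - 12*m^3 + 22*m^2 + 84*m + 49))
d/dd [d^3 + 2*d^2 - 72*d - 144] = 3*d^2 + 4*d - 72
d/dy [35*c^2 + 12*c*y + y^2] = 12*c + 2*y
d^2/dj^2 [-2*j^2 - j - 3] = -4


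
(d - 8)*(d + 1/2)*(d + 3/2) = d^3 - 6*d^2 - 61*d/4 - 6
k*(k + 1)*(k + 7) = k^3 + 8*k^2 + 7*k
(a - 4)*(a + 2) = a^2 - 2*a - 8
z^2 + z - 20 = (z - 4)*(z + 5)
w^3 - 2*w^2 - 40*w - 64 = (w - 8)*(w + 2)*(w + 4)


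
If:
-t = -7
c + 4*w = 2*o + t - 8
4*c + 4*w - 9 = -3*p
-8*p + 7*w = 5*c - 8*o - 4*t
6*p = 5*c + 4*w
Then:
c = 2106/965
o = -53/386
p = 1199/965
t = 7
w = -834/965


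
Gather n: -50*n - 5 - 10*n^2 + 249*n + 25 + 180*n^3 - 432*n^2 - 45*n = 180*n^3 - 442*n^2 + 154*n + 20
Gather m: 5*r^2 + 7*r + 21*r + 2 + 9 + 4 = 5*r^2 + 28*r + 15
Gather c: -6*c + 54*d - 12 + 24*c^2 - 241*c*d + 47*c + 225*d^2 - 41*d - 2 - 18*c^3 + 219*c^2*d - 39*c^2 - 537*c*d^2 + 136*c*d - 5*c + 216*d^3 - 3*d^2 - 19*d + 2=-18*c^3 + c^2*(219*d - 15) + c*(-537*d^2 - 105*d + 36) + 216*d^3 + 222*d^2 - 6*d - 12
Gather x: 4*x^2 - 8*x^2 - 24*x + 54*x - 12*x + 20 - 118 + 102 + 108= -4*x^2 + 18*x + 112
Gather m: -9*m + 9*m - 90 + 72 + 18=0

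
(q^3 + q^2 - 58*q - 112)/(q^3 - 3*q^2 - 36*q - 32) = (q^2 + 9*q + 14)/(q^2 + 5*q + 4)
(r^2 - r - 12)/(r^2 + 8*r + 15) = (r - 4)/(r + 5)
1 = 1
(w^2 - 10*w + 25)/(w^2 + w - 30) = (w - 5)/(w + 6)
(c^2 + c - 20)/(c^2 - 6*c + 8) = (c + 5)/(c - 2)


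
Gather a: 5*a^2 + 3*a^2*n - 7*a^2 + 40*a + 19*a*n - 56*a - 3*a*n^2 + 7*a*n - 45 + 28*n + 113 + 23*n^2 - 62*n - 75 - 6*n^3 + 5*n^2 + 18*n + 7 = a^2*(3*n - 2) + a*(-3*n^2 + 26*n - 16) - 6*n^3 + 28*n^2 - 16*n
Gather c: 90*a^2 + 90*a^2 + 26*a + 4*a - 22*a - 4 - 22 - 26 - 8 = 180*a^2 + 8*a - 60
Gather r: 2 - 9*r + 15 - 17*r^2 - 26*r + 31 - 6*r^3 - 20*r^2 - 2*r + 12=-6*r^3 - 37*r^2 - 37*r + 60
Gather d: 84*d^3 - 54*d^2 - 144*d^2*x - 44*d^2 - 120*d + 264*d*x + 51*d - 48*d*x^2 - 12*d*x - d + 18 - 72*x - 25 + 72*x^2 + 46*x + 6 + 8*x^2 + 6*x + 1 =84*d^3 + d^2*(-144*x - 98) + d*(-48*x^2 + 252*x - 70) + 80*x^2 - 20*x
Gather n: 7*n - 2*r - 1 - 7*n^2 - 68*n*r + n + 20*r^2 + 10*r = -7*n^2 + n*(8 - 68*r) + 20*r^2 + 8*r - 1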